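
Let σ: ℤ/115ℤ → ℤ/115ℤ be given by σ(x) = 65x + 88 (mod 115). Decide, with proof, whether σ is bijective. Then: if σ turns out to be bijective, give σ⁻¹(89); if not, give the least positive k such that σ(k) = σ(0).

23

Recall: σ is injective when σ(x_1) = σ(x_2) forces x_1 = x_2.
We have gcd(65, 115) = 5 > 1. Taking x_1 = 0 and x_2 = 23: σ(0) = 88 and σ(23) = 65·23 + 88 = 1583 ≡ 88 (mod 115).
So σ(0) = σ(23) while 0 ≠ 23, hence σ is not injective, hence not bijective.
Since σ is not bijective, we find the least positive k with σ(k) = σ(0): this means 65k ≡ 0 (mod 115), i.e. 115 ∣ 65k. Since gcd(65, 115) = 5, dividing through by 5 this holds exactly when 23 ∣ 13k, and as gcd(13, 23) = 1, exactly when 23 ∣ k.
The smallest positive such k is 23.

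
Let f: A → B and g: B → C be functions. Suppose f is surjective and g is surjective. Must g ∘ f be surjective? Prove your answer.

Let c ∈ C. Since g is surjective, there is b ∈ B with g(b) = c. Since f is surjective, there is a ∈ A with f(a) = b.
Then (g ∘ f)(a) = g(b) = c. Therefore g ∘ f is surjective.

surjective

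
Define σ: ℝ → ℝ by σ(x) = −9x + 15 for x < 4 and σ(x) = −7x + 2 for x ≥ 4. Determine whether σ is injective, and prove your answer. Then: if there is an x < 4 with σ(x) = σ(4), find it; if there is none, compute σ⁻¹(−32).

34/7

Both pieces are strictly decreasing (slopes −9 and −7), so each is injective on its own interval.
The left piece maps (−∞, 4) onto (−21, ∞); the right piece maps [4, ∞) onto (−∞, −26].
These images are disjoint, so no value is attained by both pieces. Hence σ is injective.
Because the two images are disjoint, no x < 4 has σ(x) = σ(4), so we compute σ⁻¹(−32): −32 lies in (−∞, −26], so solve −7x + 2 = −32: x = (−32 − 2)/(−7) = 34/7.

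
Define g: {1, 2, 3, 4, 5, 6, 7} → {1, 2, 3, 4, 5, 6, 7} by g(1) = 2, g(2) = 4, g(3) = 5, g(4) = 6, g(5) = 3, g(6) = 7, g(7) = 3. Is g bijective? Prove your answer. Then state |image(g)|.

g(5) = 3 = g(7) with 5 ≠ 7, so g is not injective, hence not bijective.
The image of g is {2, 3, 4, 5, 6, 7}, which has 6 elements.

6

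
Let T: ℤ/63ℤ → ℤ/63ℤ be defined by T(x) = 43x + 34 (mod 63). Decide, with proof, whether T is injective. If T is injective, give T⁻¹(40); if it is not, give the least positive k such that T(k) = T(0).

By definition, injectivity means: for all x_1, x_2 in the domain, T(x_1) = T(x_2) implies x_1 = x_2.
If T(x_1) = T(x_2), then 43x_1 ≡ 43x_2 (mod 63). Because gcd(43, 63) = 1, we may cancel 43 to get x_1 ≡ x_2 (mod 63).
So T is injective.
We now compute 43⁻¹ mod 63 explicitly. Euclid's algorithm: 63 = 1·43 + 20, 43 = 2·20 + 3, 20 = 6·3 + 2, 3 = 1·2 + 1; back-substituting gives 1 = 22·43 − 15·63, so 43⁻¹ ≡ 22 (mod 63).
Since T is injective, we compute T⁻¹(40): solve 43x + 34 ≡ 40 (mod 63), i.e. 43x ≡ 6 (mod 63).
Multiplying by 43⁻¹ = 22 gives x ≡ 22·6 = 132 = 2·63 + 6 ≡ 6 (mod 63).
Check: T(6) = 43·6 + 34 = 292 = 4·63 + 40 ≡ 40 (mod 63).

6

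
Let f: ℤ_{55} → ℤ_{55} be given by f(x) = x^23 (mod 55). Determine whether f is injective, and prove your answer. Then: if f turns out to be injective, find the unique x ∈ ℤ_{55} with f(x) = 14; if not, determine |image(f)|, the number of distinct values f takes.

Computing x^23 mod 55 for each x (by repeated squaring, reducing mod 55 at every step), the values f(0), f(1), …, f(54) are: 0, 1, 8, 27, 9, 15, 51, 13, 17, 14, 10, 11, 23, 52, 49, 20, 26, 18, 2, 39, 25, 21, 33, 12, 19, 5, 31, 48, 7, 24, 50, 36, 43, 22, 34, 30, 16, 53, 37, 29, 35, 6, 3, 32, 44, 45, 41, 38, 42, 4, 40, 46, 28, 47, 54.
Every element of ℤ_{55} appears exactly once in this list, so f is a bijection, and in particular injective.
Since f is injective, we read off the preimage of 14 from the same table: f(9) = 14, so f⁻¹(14) = 9.

9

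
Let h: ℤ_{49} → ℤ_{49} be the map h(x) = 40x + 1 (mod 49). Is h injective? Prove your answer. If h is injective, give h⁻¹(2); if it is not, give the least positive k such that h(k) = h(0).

Suppose h(a) = h(b) in ℤ_{49}. Then 40a + 1 ≡ 40b + 1 (mod 49), thus 40(a − b) ≡ 0 (mod 49).
Since gcd(40, 49) = 1, 40 is invertible modulo 49, therefore a − b ≡ 0 (mod 49), i.e. a = b.
Hence h is injective.
We now compute 40⁻¹ mod 49 explicitly. Euclid's algorithm: 49 = 1·40 + 9, 40 = 4·9 + 4, 9 = 2·4 + 1; back-substituting gives 1 = 38·40 − 31·49, so 40⁻¹ ≡ 38 (mod 49).
Since h is injective, we find h⁻¹(2): we need 40x ≡ 2 − 1 ≡ 1 (mod 49). Using 40⁻¹ = 38: x ≡ 38·1 = 38, so x = 38.
Check: h(38) = 40·38 + 1 = 1521 = 31·49 + 2 ≡ 2 (mod 49).

38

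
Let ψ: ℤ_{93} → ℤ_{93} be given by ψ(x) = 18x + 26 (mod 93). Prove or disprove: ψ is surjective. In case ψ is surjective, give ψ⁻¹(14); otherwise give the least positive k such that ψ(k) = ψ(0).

Since gcd(18, 93) = 3, we have 18x ≡ 0 (mod 3) for all x, so ψ(x) ≡ 2 (mod 3).
But 0 ≢ 2 (mod 3), so 0 ∈ ℤ_{93} has no preimage. Hence ψ is not surjective.
Since ψ is not surjective, we find the least positive k with ψ(k) = ψ(0): this means 18k ≡ 0 (mod 93), i.e. 93 ∣ 18k. Since gcd(18, 93) = 3, dividing through by 3 this holds exactly when 31 ∣ 6k, and as gcd(6, 31) = 1, exactly when 31 ∣ k.
The smallest positive such k is 31.

31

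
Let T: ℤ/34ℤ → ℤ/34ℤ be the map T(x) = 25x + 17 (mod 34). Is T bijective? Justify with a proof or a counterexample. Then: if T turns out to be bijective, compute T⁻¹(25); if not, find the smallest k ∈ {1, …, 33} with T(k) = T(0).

Suppose T(u) = T(v) in ℤ/34ℤ. Then 25u + 17 ≡ 25v + 17 (mod 34), so 25(u − v) ≡ 0 (mod 34).
Since gcd(25, 34) = 1, 25 is invertible modulo 34, therefore u − v ≡ 0 (mod 34), i.e. u = v.
We now compute 25⁻¹ mod 34 explicitly. Euclid's algorithm: 34 = 1·25 + 9, 25 = 2·9 + 7, 9 = 1·7 + 2, 7 = 3·2 + 1; back-substituting gives 1 = 15·25 − 11·34, so 25⁻¹ ≡ 15 (mod 34).
For any y ∈ ℤ/34ℤ, x = 15(y − 17) mod 34 satisfies T(x) = 25·15(y − 17) + 17 ≡ y (since 25·15 ≡ 1 mod 34). So every y has a preimage.
Hence T is bijective.
Since T is bijective, we compute T⁻¹(25): solve 25x + 17 ≡ 25 (mod 34), i.e. 25x ≡ 8 (mod 34).
Multiplying by 25⁻¹ = 15 gives x ≡ 15·8 = 120 = 3·34 + 18 ≡ 18 (mod 34).
Check: T(18) = 25·18 + 17 = 467 = 13·34 + 25 ≡ 25 (mod 34).

18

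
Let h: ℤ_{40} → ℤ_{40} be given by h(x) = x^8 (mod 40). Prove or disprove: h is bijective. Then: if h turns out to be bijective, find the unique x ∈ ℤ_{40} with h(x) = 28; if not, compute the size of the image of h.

4

h(1) = 1^8 = 1.
h(3): Repeated squaring mod 40: 3^1 ≡ 3, 3^2 ≡ 3² = 9, 3^4 ≡ 9² = 81 ≡ 1, 3^8 ≡ 1² = 1. So 3^8 ≡ 1 (mod 40).
So h(1) = h(3) = 1 while 1 ≠ 3, hence h is not injective, hence not bijective.
Since h is not bijective, we determine |image(h)|. Computing x^8 mod 40 for each x (by repeated squaring, reducing mod 40 at every step), the values h(0), h(1), …, h(39) are: 0, 1, 16, 1, 16, 25, 16, 1, 16, 1, 0, 1, 16, 1, 16, 25, 16, 1, 16, 1, 0, 1, 16, 1, 16, 25, 16, 1, 16, 1, 0, 1, 16, 1, 16, 25, 16, 1, 16, 1.
The distinct values are {0, 1, 16, 25}; there are 4 of them.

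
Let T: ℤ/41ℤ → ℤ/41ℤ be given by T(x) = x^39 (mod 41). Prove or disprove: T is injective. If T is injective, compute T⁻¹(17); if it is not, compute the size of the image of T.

Since 41 is prime, the nonzero elements of ℤ/41ℤ form a cyclic group of order 40.
As gcd(39, 40) = 1, raising to the 39th power is a bijection on this group: if x_1^39 ≡ x_2^39 then (x_1x_2^{−1})^39 = 1, and the only element of order dividing gcd(39, 40) = 1 is 1, so x_1 = x_2.
With T(0) = 0 this makes T injective on all of ℤ/41ℤ, hence bijective (finite equal-size domain and codomain). In particular T is injective.
Since T is injective, we find the preimage of 17. The inverse of x ↦ x^39 on (ℤ/41ℤ)^× is x ↦ x^39, because 39·39 = 1521 = 38·40 + 1 ≡ 1 (mod 40) and x^{40} = 1 for x ≠ 0 (Fermat). So T⁻¹(17) = 17^39 mod 41.
Repeated squaring mod 41: 17^1 ≡ 17, 17^2 ≡ 17² = 289 ≡ 2, 17^4 ≡ 2² = 4, 17^8 ≡ 4² = 16, 17^16 ≡ 16² = 256 ≡ 10, 17^32 ≡ 10² = 100 ≡ 18. Since 39 = 32 + 4 + 2 + 1, 17^39 ≡ 18·4·2·17: 18·4 = 72 ≡ 31, then 31·2 = 62 ≡ 21, then 21·17 = 357 ≡ 29. So 17^39 ≡ 29 (mod 41).
Hence T⁻¹(17) = 29.

29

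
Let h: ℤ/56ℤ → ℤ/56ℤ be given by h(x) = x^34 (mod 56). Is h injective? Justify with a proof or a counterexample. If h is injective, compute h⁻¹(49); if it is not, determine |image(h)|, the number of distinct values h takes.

8

h(6): Repeated squaring mod 56: 6^1 ≡ 6, 6^2 ≡ 6² = 36, 6^4 ≡ 36² = 1296 ≡ 8, 6^8 ≡ 8² = 64 ≡ 8, 6^16 ≡ 8² = 64 ≡ 8, 6^32 ≡ 8² = 64 ≡ 8. Since 34 = 32 + 2, 6^34 ≡ 8·36: 8·36 = 288 ≡ 8. So 6^34 ≡ 8 (mod 56).
h(8): Repeated squaring mod 56: 8^1 ≡ 8, 8^2 ≡ 8² = 64 ≡ 8, 8^4 ≡ 8² = 64 ≡ 8, 8^8 ≡ 8² = 64 ≡ 8, 8^16 ≡ 8² = 64 ≡ 8, 8^32 ≡ 8² = 64 ≡ 8. Since 34 = 32 + 2, 8^34 ≡ 8·8: 8·8 = 64 ≡ 8. So 8^34 ≡ 8 (mod 56).
So h(6) = h(8) = 8 while 6 ≠ 8, thus h is not injective.
Since h is not injective, we determine |image(h)|. Computing x^34 mod 56 for each x (by repeated squaring, reducing mod 56 at every step), the values h(0), h(1), …, h(55) are: 0, 1, 16, 25, 32, 9, 8, 49, 8, 9, 32, 25, 16, 1, 0, 1, 16, 25, 32, 9, 8, 49, 8, 9, 32, 25, 16, 1, 0, 1, 16, 25, 32, 9, 8, 49, 8, 9, 32, 25, 16, 1, 0, 1, 16, 25, 32, 9, 8, 49, 8, 9, 32, 25, 16, 1.
The distinct values are {0, 1, 8, 9, 16, 25, 32, 49}; there are 8 of them.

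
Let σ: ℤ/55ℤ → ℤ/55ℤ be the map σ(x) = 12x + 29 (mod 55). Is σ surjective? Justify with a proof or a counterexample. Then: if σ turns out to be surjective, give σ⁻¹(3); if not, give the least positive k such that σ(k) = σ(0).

Since gcd(12, 55) = 1, 12 is invertible modulo 55. Euclid's algorithm: 55 = 4·12 + 7, 12 = 1·7 + 5, 7 = 1·5 + 2, 5 = 2·2 + 1; back-substituting gives 1 = 23·12 − 5·55, so 12⁻¹ ≡ 23 (mod 55).
Then y ↦ 23(y − 29) is a two-sided inverse to σ, so every y ∈ ℤ/55ℤ has a preimage.
Therefore σ is surjective.
Since σ is surjective, we find σ⁻¹(3): we need 12x ≡ 3 − 29 ≡ 29 (mod 55). Using 12⁻¹ = 23: x ≡ 23·29 = 667 = 12·55 + 7, so x = 7.
Check: σ(7) = 12·7 + 29 = 113 = 2·55 + 3 ≡ 3 (mod 55).

7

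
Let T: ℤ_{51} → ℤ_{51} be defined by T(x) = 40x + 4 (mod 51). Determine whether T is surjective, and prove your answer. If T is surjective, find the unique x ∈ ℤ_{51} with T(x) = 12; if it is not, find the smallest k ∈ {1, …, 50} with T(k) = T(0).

41

By definition, surjectivity means every element of the codomain has a preimage under T.
Since gcd(40, 51) = 1, 40 is invertible modulo 51. Euclid's algorithm: 51 = 1·40 + 11, 40 = 3·11 + 7, 11 = 1·7 + 4, 7 = 1·4 + 3, 4 = 1·3 + 1; back-substituting gives 1 = 37·40 − 29·51, so 40⁻¹ ≡ 37 (mod 51).
For any y ∈ ℤ_{51}, x = 37(y − 4) mod 51 satisfies T(x) = 40·37(y − 4) + 4 ≡ y (since 40·37 ≡ 1 mod 51). So every y has a preimage.
Therefore T is surjective.
Since T is surjective, we compute T⁻¹(12): solve 40x + 4 ≡ 12 (mod 51), i.e. 40x ≡ 8 (mod 51).
Multiplying by 40⁻¹ = 37 gives x ≡ 37·8 = 296 = 5·51 + 41 ≡ 41 (mod 51).
Check: T(41) = 40·41 + 4 = 1644 = 32·51 + 12 ≡ 12 (mod 51).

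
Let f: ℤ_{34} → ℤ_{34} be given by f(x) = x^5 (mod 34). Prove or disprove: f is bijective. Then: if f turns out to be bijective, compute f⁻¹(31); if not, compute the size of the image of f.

Computing x^5 mod 34 for each x (by repeated squaring, reducing mod 34 at every step), the values f(0), f(1), …, f(33) are: 0, 1, 32, 5, 4, 31, 24, 11, 26, 25, 6, 27, 20, 13, 12, 19, 16, 17, 18, 15, 22, 21, 14, 7, 28, 9, 8, 23, 10, 3, 30, 29, 2, 33.
Every element of ℤ_{34} appears exactly once in this list, so f is a bijection, and in particular bijective.
Since f is bijective, we read off the preimage of 31 from the same table: f(5) = 31, so f⁻¹(31) = 5.

5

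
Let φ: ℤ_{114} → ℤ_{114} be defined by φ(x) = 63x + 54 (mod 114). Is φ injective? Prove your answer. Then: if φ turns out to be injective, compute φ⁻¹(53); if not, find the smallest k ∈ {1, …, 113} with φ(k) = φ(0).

Recall: φ is injective if φ(a) = φ(b) implies a = b.
We have gcd(63, 114) = 3 > 1. Taking a = 0 and b = 38: φ(0) = 54 and φ(38) = 63·38 + 54 = 2448 ≡ 54 (mod 114).
So φ(0) = φ(38) while 0 ≠ 38, therefore φ is not injective.
Since φ is not injective, we find the least positive k with φ(k) = φ(0): this means 63k ≡ 0 (mod 114), i.e. 114 ∣ 63k. Since gcd(63, 114) = 3, dividing through by 3 this holds exactly when 38 ∣ 21k, and as gcd(21, 38) = 1, exactly when 38 ∣ k.
The smallest positive such k is 38.

38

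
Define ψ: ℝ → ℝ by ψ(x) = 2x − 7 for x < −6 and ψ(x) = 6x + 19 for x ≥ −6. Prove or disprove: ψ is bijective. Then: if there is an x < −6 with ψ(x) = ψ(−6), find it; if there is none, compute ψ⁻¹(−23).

Both pieces are strictly increasing (slopes 2 and 6), so each is injective on its own interval.
The left piece maps (−∞, −6) onto (−∞, −19); the right piece maps [−6, ∞) onto [−17, ∞).
The images leave a gap (−19 has no preimage), so ψ is not surjective, hence not bijective.
Because the two images are disjoint, no x < −6 has ψ(x) = ψ(−6), so we compute ψ⁻¹(−23): −23 lies in (−∞, −19), so solve 2x − 7 = −23: x = (−23 + 7)/2 = −8.

-8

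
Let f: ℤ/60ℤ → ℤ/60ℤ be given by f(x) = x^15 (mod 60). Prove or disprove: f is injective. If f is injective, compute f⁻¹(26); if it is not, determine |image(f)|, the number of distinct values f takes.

45

f(0) = 0^15 = 0.
f(30): Repeated squaring mod 60: 30^1 ≡ 30, 30^2 ≡ 30² = 900 ≡ 0, 30^4 ≡ 0² = 0, 30^8 ≡ 0² = 0. Since 15 = 8 + 4 + 2 + 1, 30^15 ≡ 0·0·0·30: 0·0 = 0, then 0·0 = 0, then 0·30 = 0. So 30^15 ≡ 0 (mod 60).
So f(0) = f(30) = 0 while 0 ≠ 30, therefore f is not injective.
Since f is not injective, we determine |image(f)|. Computing x^15 mod 60 for each x (by repeated squaring, reducing mod 60 at every step), the values f(0), f(1), …, f(59) are: 0, 1, 8, 27, 4, 5, 36, 43, 32, 9, 40, 11, 48, 37, 44, 15, 16, 53, 12, 19, 20, 21, 28, 47, 24, 25, 56, 3, 52, 29, 0, 31, 8, 57, 4, 35, 36, 13, 32, 39, 40, 41, 48, 7, 44, 45, 16, 23, 12, 49, 20, 51, 28, 17, 24, 55, 56, 33, 52, 59.
The distinct values are {0, 1, 3, 4, 5, 7, 8, 9, 11, 12, 13, 15, 16, 17, 19, 20, 21, 23, 24, 25, 27, 28, 29, 31, 32, 33, 35, 36, 37, 39, 40, 41, 43, 44, 45, 47, 48, 49, 51, 52, 53, 55, 56, 57, 59}; there are 45 of them.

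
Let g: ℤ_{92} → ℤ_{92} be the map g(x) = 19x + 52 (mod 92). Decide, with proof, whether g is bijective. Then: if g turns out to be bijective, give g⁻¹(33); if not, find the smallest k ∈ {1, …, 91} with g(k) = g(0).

91

Recall: g is injective if g(x_1) = g(x_2) implies x_1 = x_2.
If g(x_1) = g(x_2), then 19x_1 ≡ 19x_2 (mod 92). Because gcd(19, 92) = 1, we may cancel 19 to get x_1 ≡ x_2 (mod 92).
We now compute 19⁻¹ mod 92 explicitly. Euclid's algorithm: 92 = 4·19 + 16, 19 = 1·16 + 3, 16 = 5·3 + 1; back-substituting gives 1 = 63·19 − 13·92, so 19⁻¹ ≡ 63 (mod 92).
For any y ∈ ℤ_{92}, x = 63(y − 52) mod 92 satisfies g(x) = 19·63(y − 52) + 52 ≡ y (since 19·63 ≡ 1 mod 92). So every y has a preimage.
Hence g is bijective.
Since g is bijective, we compute g⁻¹(33): solve 19x + 52 ≡ 33 (mod 92), i.e. 19x ≡ 73 (mod 92).
Multiplying by 19⁻¹ = 63 gives x ≡ 63·73 = 4599 = 49·92 + 91 ≡ 91 (mod 92).
Check: g(91) = 19·91 + 52 = 1781 = 19·92 + 33 ≡ 33 (mod 92).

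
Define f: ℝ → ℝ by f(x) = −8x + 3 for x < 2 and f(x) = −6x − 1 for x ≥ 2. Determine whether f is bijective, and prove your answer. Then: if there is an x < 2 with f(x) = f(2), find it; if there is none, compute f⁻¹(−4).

7/8

Both pieces are strictly decreasing (slopes −8 and −6), so each is injective on its own interval.
The left piece maps (−∞, 2) onto (−13, ∞); the right piece maps [2, ∞) onto (−∞, −13].
Since −13 = −13, the images partition ℝ: f is injective and surjective, hence bijective.
Because the two images are disjoint, no x < 2 has f(x) = f(2), so we compute f⁻¹(−4): −4 lies in (−13, ∞), so solve −8x + 3 = −4: x = (−4 − 3)/(−8) = 7/8.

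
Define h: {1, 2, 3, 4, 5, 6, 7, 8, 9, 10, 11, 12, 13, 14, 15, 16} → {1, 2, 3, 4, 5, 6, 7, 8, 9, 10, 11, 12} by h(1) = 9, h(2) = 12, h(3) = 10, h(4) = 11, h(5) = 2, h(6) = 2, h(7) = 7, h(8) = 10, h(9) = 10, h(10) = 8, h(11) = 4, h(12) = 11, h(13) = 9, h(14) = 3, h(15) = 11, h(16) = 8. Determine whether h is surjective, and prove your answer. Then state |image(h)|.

No element maps to 1, so h is not surjective.
The image of h is {2, 3, 4, 7, 8, 9, 10, 11, 12}, which has 9 elements.

9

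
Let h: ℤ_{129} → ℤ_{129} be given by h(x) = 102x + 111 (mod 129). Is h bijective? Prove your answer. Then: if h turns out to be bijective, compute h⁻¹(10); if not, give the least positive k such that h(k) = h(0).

We have gcd(102, 129) = 3 > 1. Taking x_1 = 0 and x_2 = 43: h(0) = 111 and h(43) = 102·43 + 111 = 4497 ≡ 111 (mod 129).
So h(0) = h(43) while 0 ≠ 43, thus h is not injective, hence not bijective.
Since h is not bijective, we find the least positive k with h(k) = h(0): this means 102k ≡ 0 (mod 129), i.e. 129 ∣ 102k. Since gcd(102, 129) = 3, dividing through by 3 this holds exactly when 43 ∣ 34k, and as gcd(34, 43) = 1, exactly when 43 ∣ k.
The smallest positive such k is 43.

43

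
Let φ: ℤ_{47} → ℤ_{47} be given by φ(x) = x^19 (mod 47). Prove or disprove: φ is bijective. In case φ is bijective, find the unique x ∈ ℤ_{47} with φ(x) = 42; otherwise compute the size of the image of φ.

9

Since 47 is prime, the nonzero elements of ℤ_{47} form a cyclic group of order 46.
As gcd(19, 46) = 1, raising to the 19th power is a bijection on this group: if s^19 ≡ t^19 then (st^{−1})^19 = 1, and the only element of order dividing gcd(19, 46) = 1 is 1, so s = t.
With φ(0) = 0 this makes φ injective on all of ℤ_{47}, hence bijective (finite equal-size domain and codomain). In particular φ is bijective.
Since φ is bijective, we find the preimage of 42. The inverse of x ↦ x^19 on (ℤ_{47})^× is x ↦ x^17, because 19·17 = 323 = 7·46 + 1 ≡ 1 (mod 46) and x^{46} = 1 for x ≠ 0 (Fermat). So φ⁻¹(42) = 42^17 mod 47.
Repeated squaring mod 47: 42^1 ≡ 42, 42^2 ≡ 42² = 1764 ≡ 25, 42^4 ≡ 25² = 625 ≡ 14, 42^8 ≡ 14² = 196 ≡ 8, 42^16 ≡ 8² = 64 ≡ 17. Since 17 = 16 + 1, 42^17 ≡ 17·42: 17·42 = 714 ≡ 9. So 42^17 ≡ 9 (mod 47).
Hence φ⁻¹(42) = 9.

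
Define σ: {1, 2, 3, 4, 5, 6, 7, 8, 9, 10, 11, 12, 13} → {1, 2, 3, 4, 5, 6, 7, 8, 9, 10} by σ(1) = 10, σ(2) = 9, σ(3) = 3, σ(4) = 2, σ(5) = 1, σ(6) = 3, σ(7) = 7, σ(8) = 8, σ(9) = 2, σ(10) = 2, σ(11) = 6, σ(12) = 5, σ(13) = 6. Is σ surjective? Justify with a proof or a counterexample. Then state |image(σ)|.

No element maps to 4, so σ is not surjective.
The image of σ is {1, 2, 3, 5, 6, 7, 8, 9, 10}, which has 9 elements.

9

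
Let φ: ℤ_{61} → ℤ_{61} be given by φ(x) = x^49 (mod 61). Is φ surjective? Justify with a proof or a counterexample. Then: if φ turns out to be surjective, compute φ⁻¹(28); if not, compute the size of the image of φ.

Since 61 is prime, the nonzero elements of ℤ_{61} form a cyclic group of order 60.
As gcd(49, 60) = 1, raising to the 49th power is a bijection on this group: if s^49 ≡ t^49 then (st^{−1})^49 = 1, and the only element of order dividing gcd(49, 60) = 1 is 1, so s = t.
With φ(0) = 0 this makes φ injective on all of ℤ_{61}, hence bijective (finite equal-size domain and codomain). In particular φ is surjective.
Since φ is surjective, we find the preimage of 28. The inverse of x ↦ x^49 on (ℤ_{61})^× is x ↦ x^49, because 49·49 = 2401 = 40·60 + 1 ≡ 1 (mod 60) and x^{60} = 1 for x ≠ 0 (Fermat). So φ⁻¹(28) = 28^49 mod 61.
Repeated squaring mod 61: 28^1 ≡ 28, 28^2 ≡ 28² = 784 ≡ 52, 28^4 ≡ 52² = 2704 ≡ 20, 28^8 ≡ 20² = 400 ≡ 34, 28^16 ≡ 34² = 1156 ≡ 58, 28^32 ≡ 58² = 3364 ≡ 9. Since 49 = 32 + 16 + 1, 28^49 ≡ 9·58·28: 9·58 = 522 ≡ 34, then 34·28 = 952 ≡ 37. So 28^49 ≡ 37 (mod 61).
Hence φ⁻¹(28) = 37.

37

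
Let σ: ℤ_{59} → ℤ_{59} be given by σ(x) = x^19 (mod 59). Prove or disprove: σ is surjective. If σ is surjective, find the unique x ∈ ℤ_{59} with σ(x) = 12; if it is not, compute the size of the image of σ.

7

Since 59 is prime, the nonzero elements of ℤ_{59} form a cyclic group of order 58.
As gcd(19, 58) = 1, raising to the 19th power is a bijection on this group: if x_1^19 ≡ x_2^19 then (x_1x_2^{−1})^19 = 1, and the only element of order dividing gcd(19, 58) = 1 is 1, so x_1 = x_2.
With σ(0) = 0 this makes σ injective on all of ℤ_{59}, hence bijective (finite equal-size domain and codomain). In particular σ is surjective.
Since σ is surjective, we find the preimage of 12. The inverse of x ↦ x^19 on (ℤ_{59})^× is x ↦ x^55, because 19·55 = 1045 = 18·58 + 1 ≡ 1 (mod 58) and x^{58} = 1 for x ≠ 0 (Fermat). So σ⁻¹(12) = 12^55 mod 59.
Repeated squaring mod 59: 12^1 ≡ 12, 12^2 ≡ 12² = 144 ≡ 26, 12^4 ≡ 26² = 676 ≡ 27, 12^8 ≡ 27² = 729 ≡ 21, 12^16 ≡ 21² = 441 ≡ 28, 12^32 ≡ 28² = 784 ≡ 17. Since 55 = 32 + 16 + 4 + 2 + 1, 12^55 ≡ 17·28·27·26·12: 17·28 = 476 ≡ 4, then 4·27 = 108 ≡ 49, then 49·26 = 1274 ≡ 35, then 35·12 = 420 ≡ 7. So 12^55 ≡ 7 (mod 59).
Hence σ⁻¹(12) = 7.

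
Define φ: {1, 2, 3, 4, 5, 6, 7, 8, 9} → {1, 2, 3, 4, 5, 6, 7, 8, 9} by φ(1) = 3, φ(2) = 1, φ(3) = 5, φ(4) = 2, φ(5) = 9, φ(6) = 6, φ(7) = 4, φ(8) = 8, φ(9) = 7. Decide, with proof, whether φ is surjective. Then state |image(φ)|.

Every element of the codomain has a preimage: 1 = φ(2), 2 = φ(4), 3 = φ(1), 4 = φ(7), 5 = φ(3), 6 = φ(6), 7 = φ(9), 8 = φ(8), 9 = φ(5).
Therefore φ is surjective.
The image of φ is {1, 2, 3, 4, 5, 6, 7, 8, 9}, which has 9 elements.

9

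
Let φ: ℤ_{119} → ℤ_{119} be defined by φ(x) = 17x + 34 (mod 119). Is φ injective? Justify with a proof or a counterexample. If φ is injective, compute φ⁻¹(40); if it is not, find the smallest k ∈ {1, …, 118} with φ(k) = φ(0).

7

We have gcd(17, 119) = 17 > 1. Taking u = 0 and v = 7: φ(0) = 34 and φ(7) = 17·7 + 34 = 153 ≡ 34 (mod 119).
So φ(0) = φ(7) while 0 ≠ 7, therefore φ is not injective.
Since φ is not injective, we find the least positive k with φ(k) = φ(0): this means 17k ≡ 0 (mod 119), i.e. 119 ∣ 17k. Since gcd(17, 119) = 17, dividing through by 17 this holds exactly when 7 ∣ k.
The smallest positive such k is 7.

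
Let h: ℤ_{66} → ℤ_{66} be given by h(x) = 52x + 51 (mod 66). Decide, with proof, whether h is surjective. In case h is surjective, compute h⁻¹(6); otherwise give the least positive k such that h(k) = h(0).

Recall: surjectivity means every element of the codomain has a preimage under h.
Since gcd(52, 66) = 2, we have 52x ≡ 0 (mod 2) for all x, so h(x) ≡ 1 (mod 2).
But 0 ≢ 1 (mod 2), so 0 ∈ ℤ_{66} has no preimage. Thus h is not surjective.
Since h is not surjective, we find the least positive k with h(k) = h(0): this means 52k ≡ 0 (mod 66), i.e. 66 ∣ 52k. Since gcd(52, 66) = 2, dividing through by 2 this holds exactly when 33 ∣ 26k, and as gcd(26, 33) = 1, exactly when 33 ∣ k.
The smallest positive such k is 33.

33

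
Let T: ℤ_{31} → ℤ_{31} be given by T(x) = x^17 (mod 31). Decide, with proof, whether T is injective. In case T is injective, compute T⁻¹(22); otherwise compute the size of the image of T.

Since 31 is prime, the nonzero elements of ℤ_{31} form a cyclic group of order 30.
As gcd(17, 30) = 1, raising to the 17th power is a bijection on this group: if x_1^17 ≡ x_2^17 then (x_1x_2^{−1})^17 = 1, and the only element of order dividing gcd(17, 30) = 1 is 1, so x_1 = x_2.
With T(0) = 0 this makes T injective on all of ℤ_{31}, hence bijective (finite equal-size domain and codomain). In particular T is injective.
Since T is injective, we find the preimage of 22. The inverse of x ↦ x^17 on (ℤ_{31})^× is x ↦ x^23, because 17·23 = 391 = 13·30 + 1 ≡ 1 (mod 30) and x^{30} = 1 for x ≠ 0 (Fermat). So T⁻¹(22) = 22^23 mod 31.
Repeated squaring mod 31: 22^1 ≡ 22, 22^2 ≡ 22² = 484 ≡ 19, 22^4 ≡ 19² = 361 ≡ 20, 22^8 ≡ 20² = 400 ≡ 28, 22^16 ≡ 28² = 784 ≡ 9. Since 23 = 16 + 4 + 2 + 1, 22^23 ≡ 9·20·19·22: 9·20 = 180 ≡ 25, then 25·19 = 475 ≡ 10, then 10·22 = 220 ≡ 3. So 22^23 ≡ 3 (mod 31).
Hence T⁻¹(22) = 3.

3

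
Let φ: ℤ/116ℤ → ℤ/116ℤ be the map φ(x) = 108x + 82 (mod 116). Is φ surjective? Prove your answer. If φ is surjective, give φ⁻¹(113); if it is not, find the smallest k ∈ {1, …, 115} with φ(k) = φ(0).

29

Since gcd(108, 116) = 4, we have 108x ≡ 0 (mod 4) for all x, so φ(x) ≡ 2 (mod 4).
But 0 ≢ 2 (mod 4), so 0 ∈ ℤ/116ℤ has no preimage. Hence φ is not surjective.
Since φ is not surjective, we find the least positive k with φ(k) = φ(0): this means 108k ≡ 0 (mod 116), i.e. 116 ∣ 108k. Since gcd(108, 116) = 4, dividing through by 4 this holds exactly when 29 ∣ 27k, and as gcd(27, 29) = 1, exactly when 29 ∣ k.
The smallest positive such k is 29.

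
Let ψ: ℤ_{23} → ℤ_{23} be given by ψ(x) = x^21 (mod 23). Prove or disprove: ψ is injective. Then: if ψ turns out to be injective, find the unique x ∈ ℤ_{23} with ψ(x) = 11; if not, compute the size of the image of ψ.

Since 23 is prime, the nonzero elements of ℤ_{23} form a cyclic group of order 22.
As gcd(21, 22) = 1, raising to the 21st power is a bijection on this group: if a^21 ≡ b^21 then (ab^{−1})^21 = 1, and the only element of order dividing gcd(21, 22) = 1 is 1, so a = b.
With ψ(0) = 0 this makes ψ injective on all of ℤ_{23}, hence bijective (finite equal-size domain and codomain). In particular ψ is injective.
Since ψ is injective, we find the preimage of 11. The inverse of x ↦ x^21 on (ℤ_{23})^× is x ↦ x^21, because 21·21 = 441 = 20·22 + 1 ≡ 1 (mod 22) and x^{22} = 1 for x ≠ 0 (Fermat). So ψ⁻¹(11) = 11^21 mod 23.
Repeated squaring mod 23: 11^1 ≡ 11, 11^2 ≡ 11² = 121 ≡ 6, 11^4 ≡ 6² = 36 ≡ 13, 11^8 ≡ 13² = 169 ≡ 8, 11^16 ≡ 8² = 64 ≡ 18. Since 21 = 16 + 4 + 1, 11^21 ≡ 18·13·11: 18·13 = 234 ≡ 4, then 4·11 = 44 ≡ 21. So 11^21 ≡ 21 (mod 23).
Hence ψ⁻¹(11) = 21.

21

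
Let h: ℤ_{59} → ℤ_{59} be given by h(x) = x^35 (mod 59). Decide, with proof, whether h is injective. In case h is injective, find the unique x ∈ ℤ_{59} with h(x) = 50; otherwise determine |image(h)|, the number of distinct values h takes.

Since 59 is prime, the nonzero elements of ℤ_{59} form a cyclic group of order 58.
As gcd(35, 58) = 1, raising to the 35th power is a bijection on this group: if a^35 ≡ b^35 then (ab^{−1})^35 = 1, and the only element of order dividing gcd(35, 58) = 1 is 1, so a = b.
With h(0) = 0 this makes h injective on all of ℤ_{59}, hence bijective (finite equal-size domain and codomain). In particular h is injective.
Since h is injective, we find the preimage of 50. The inverse of x ↦ x^35 on (ℤ_{59})^× is x ↦ x^5, because 35·5 = 175 = 3·58 + 1 ≡ 1 (mod 58) and x^{58} = 1 for x ≠ 0 (Fermat). So h⁻¹(50) = 50^5 mod 59.
Repeated squaring mod 59: 50^1 ≡ 50, 50^2 ≡ 50² = 2500 ≡ 22, 50^4 ≡ 22² = 484 ≡ 12. Since 5 = 4 + 1, 50^5 ≡ 12·50: 12·50 = 600 ≡ 10. So 50^5 ≡ 10 (mod 59).
Hence h⁻¹(50) = 10.

10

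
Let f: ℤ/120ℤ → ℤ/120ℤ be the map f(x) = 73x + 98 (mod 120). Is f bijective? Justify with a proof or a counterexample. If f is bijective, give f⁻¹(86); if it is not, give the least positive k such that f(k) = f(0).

36

Suppose f(x_1) = f(x_2) in ℤ/120ℤ. Then 73x_1 + 98 ≡ 73x_2 + 98 (mod 120), hence 73(x_1 − x_2) ≡ 0 (mod 120).
Since gcd(73, 120) = 1, 73 is invertible modulo 120, therefore x_1 − x_2 ≡ 0 (mod 120), i.e. x_1 = x_2.
We now compute 73⁻¹ mod 120 explicitly. Euclid's algorithm: 120 = 1·73 + 47, 73 = 1·47 + 26, 47 = 1·26 + 21, 26 = 1·21 + 5, 21 = 4·5 + 1; back-substituting gives 1 = 97·73 − 59·120, so 73⁻¹ ≡ 97 (mod 120).
Then y ↦ 97(y − 98) is a two-sided inverse to f, so every y ∈ ℤ/120ℤ has a preimage.
So f is bijective.
Since f is bijective, we compute f⁻¹(86): solve 73x + 98 ≡ 86 (mod 120), i.e. 73x ≡ 108 (mod 120).
Multiplying by 73⁻¹ = 97 gives x ≡ 97·108 = 10476 = 87·120 + 36 ≡ 36 (mod 120).
Check: f(36) = 73·36 + 98 = 2726 = 22·120 + 86 ≡ 86 (mod 120).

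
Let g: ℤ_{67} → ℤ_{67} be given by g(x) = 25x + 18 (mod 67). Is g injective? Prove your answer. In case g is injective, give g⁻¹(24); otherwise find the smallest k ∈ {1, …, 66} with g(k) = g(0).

Suppose g(a) = g(b) in ℤ_{67}. Then 25a + 18 ≡ 25b + 18 (mod 67), hence 25(a − b) ≡ 0 (mod 67).
Since gcd(25, 67) = 1, 25 is invertible modulo 67, therefore a − b ≡ 0 (mod 67), i.e. a = b.
So g is injective.
We now compute 25⁻¹ mod 67 explicitly. Euclid's algorithm: 67 = 2·25 + 17, 25 = 1·17 + 8, 17 = 2·8 + 1; back-substituting gives 1 = 59·25 − 22·67, so 25⁻¹ ≡ 59 (mod 67).
Since g is injective, we find g⁻¹(24): we need 25x ≡ 24 − 18 ≡ 6 (mod 67). Using 25⁻¹ = 59: x ≡ 59·6 = 354 = 5·67 + 19, so x = 19.
Check: g(19) = 25·19 + 18 = 493 = 7·67 + 24 ≡ 24 (mod 67).

19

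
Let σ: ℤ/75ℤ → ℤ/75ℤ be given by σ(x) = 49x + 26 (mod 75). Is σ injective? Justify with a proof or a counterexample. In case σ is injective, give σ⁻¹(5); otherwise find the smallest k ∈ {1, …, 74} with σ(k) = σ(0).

21

Recall: injectivity means: for all u, v in the domain, σ(u) = σ(v) implies u = v.
Suppose σ(u) = σ(v) in ℤ/75ℤ. Then 49u + 26 ≡ 49v + 26 (mod 75), therefore 49(u − v) ≡ 0 (mod 75).
Since gcd(49, 75) = 1, 49 is invertible modulo 75, hence u − v ≡ 0 (mod 75), i.e. u = v.
Therefore σ is injective.
We now compute 49⁻¹ mod 75 explicitly. Euclid's algorithm: 75 = 1·49 + 26, 49 = 1·26 + 23, 26 = 1·23 + 3, 23 = 7·3 + 2, 3 = 1·2 + 1; back-substituting gives 1 = 49·49 − 32·75, so 49⁻¹ ≡ 49 (mod 75).
Since σ is injective, we compute σ⁻¹(5): solve 49x + 26 ≡ 5 (mod 75), i.e. 49x ≡ 54 (mod 75).
Multiplying by 49⁻¹ = 49 gives x ≡ 49·54 = 2646 = 35·75 + 21 ≡ 21 (mod 75).
Check: σ(21) = 49·21 + 26 = 1055 = 14·75 + 5 ≡ 5 (mod 75).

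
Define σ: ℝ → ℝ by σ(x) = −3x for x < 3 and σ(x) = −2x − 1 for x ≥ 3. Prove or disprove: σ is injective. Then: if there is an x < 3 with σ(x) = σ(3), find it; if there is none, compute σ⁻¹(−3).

7/3

Both pieces are strictly decreasing (slopes −3 and −2), so each is injective on its own interval.
The left piece maps (−∞, 3) onto (−9, ∞); the right piece maps [3, ∞) onto (−∞, −7].
These images overlap. In particular σ(3) = −7 (right piece), and solving −3x = −7 on the left piece gives x = 7/3 < 3.
So σ(7/3) = σ(3) with 7/3 ≠ 3, and σ is not injective. This x = 7/3 is the requested value below 3.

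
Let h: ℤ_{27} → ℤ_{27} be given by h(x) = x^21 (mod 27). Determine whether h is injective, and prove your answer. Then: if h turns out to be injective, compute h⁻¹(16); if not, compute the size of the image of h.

7

h(0) = 0^21 = 0.
h(3): Repeated squaring mod 27: 3^1 ≡ 3, 3^2 ≡ 3² = 9, 3^4 ≡ 9² = 81 ≡ 0, 3^8 ≡ 0² = 0, 3^16 ≡ 0² = 0. Since 21 = 16 + 4 + 1, 3^21 ≡ 0·0·3: 0·0 = 0, then 0·3 = 0. So 3^21 ≡ 0 (mod 27).
So h(0) = h(3) = 0 while 0 ≠ 3, so h is not injective.
Since h is not injective, we determine |image(h)|. Computing x^21 mod 27 for each x (by repeated squaring, reducing mod 27 at every step), the values h(0), h(1), …, h(26) are: 0, 1, 8, 0, 10, 17, 0, 19, 26, 0, 1, 8, 0, 10, 17, 0, 19, 26, 0, 1, 8, 0, 10, 17, 0, 19, 26.
The distinct values are {0, 1, 8, 10, 17, 19, 26}; there are 7 of them.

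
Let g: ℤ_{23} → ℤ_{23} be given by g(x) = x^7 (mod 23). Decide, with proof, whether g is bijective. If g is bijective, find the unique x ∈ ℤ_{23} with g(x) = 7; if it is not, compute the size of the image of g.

11

Since 23 is prime, the nonzero elements of ℤ_{23} form a cyclic group of order 22.
As gcd(7, 22) = 1, raising to the 7th power is a bijection on this group: if s^7 ≡ t^7 then (st^{−1})^7 = 1, and the only element of order dividing gcd(7, 22) = 1 is 1, so s = t.
With g(0) = 0 this makes g injective on all of ℤ_{23}, hence bijective (finite equal-size domain and codomain). In particular g is bijective.
Since g is bijective, we find the preimage of 7. The inverse of x ↦ x^7 on (ℤ_{23})^× is x ↦ x^19, because 7·19 = 133 = 6·22 + 1 ≡ 1 (mod 22) and x^{22} = 1 for x ≠ 0 (Fermat). So g⁻¹(7) = 7^19 mod 23.
Repeated squaring mod 23: 7^1 ≡ 7, 7^2 ≡ 7² = 49 ≡ 3, 7^4 ≡ 3² = 9, 7^8 ≡ 9² = 81 ≡ 12, 7^16 ≡ 12² = 144 ≡ 6. Since 19 = 16 + 2 + 1, 7^19 ≡ 6·3·7: 6·3 = 18, then 18·7 = 126 ≡ 11. So 7^19 ≡ 11 (mod 23).
Hence g⁻¹(7) = 11.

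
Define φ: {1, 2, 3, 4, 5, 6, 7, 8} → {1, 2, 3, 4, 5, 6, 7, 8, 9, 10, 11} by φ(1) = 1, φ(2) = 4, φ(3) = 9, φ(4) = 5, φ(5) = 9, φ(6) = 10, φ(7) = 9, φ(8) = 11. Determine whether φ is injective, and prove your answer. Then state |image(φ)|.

φ(3) = 9 = φ(5) with 3 ≠ 5, so φ is not injective.
The image of φ is {1, 4, 5, 9, 10, 11}, which has 6 elements.

6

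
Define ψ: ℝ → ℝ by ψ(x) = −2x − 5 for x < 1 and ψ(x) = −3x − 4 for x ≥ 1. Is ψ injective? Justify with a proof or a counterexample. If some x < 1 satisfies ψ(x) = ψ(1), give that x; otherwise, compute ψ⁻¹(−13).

Both pieces are strictly decreasing (slopes −2 and −3), so each is injective on its own interval.
The left piece maps (−∞, 1) onto (−7, ∞); the right piece maps [1, ∞) onto (−∞, −7].
These images are disjoint, so no value is attained by both pieces. So ψ is injective.
Because the two images are disjoint, no x < 1 has ψ(x) = ψ(1), so we compute ψ⁻¹(−13): −13 lies in (−∞, −7], so solve −3x − 4 = −13: x = (−13 + 4)/(−3) = 3.

3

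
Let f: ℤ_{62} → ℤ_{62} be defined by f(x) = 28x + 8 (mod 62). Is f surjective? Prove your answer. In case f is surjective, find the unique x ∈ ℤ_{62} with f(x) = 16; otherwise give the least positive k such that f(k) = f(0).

Recall: surjectivity means every element of the codomain has a preimage under f.
Since gcd(28, 62) = 2, we have 28x ≡ 0 (mod 2) for all x, so f(x) ≡ 0 (mod 2).
But 1 ≢ 0 (mod 2), so 1 ∈ ℤ_{62} has no preimage. Thus f is not surjective.
Since f is not surjective, we find the least positive k with f(k) = f(0): this means 28k ≡ 0 (mod 62), i.e. 62 ∣ 28k. Since gcd(28, 62) = 2, dividing through by 2 this holds exactly when 31 ∣ 14k, and as gcd(14, 31) = 1, exactly when 31 ∣ k.
The smallest positive such k is 31.

31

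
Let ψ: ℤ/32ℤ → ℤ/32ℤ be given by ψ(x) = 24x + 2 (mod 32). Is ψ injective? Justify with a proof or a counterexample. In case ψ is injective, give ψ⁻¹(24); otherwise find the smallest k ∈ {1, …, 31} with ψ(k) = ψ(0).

We have gcd(24, 32) = 8 > 1. Taking s = 0 and t = 4: ψ(0) = 2 and ψ(4) = 24·4 + 2 = 98 ≡ 2 (mod 32).
So ψ(0) = ψ(4) while 0 ≠ 4, hence ψ is not injective.
Since ψ is not injective, we find the least positive k with ψ(k) = ψ(0): this means 24k ≡ 0 (mod 32), i.e. 32 ∣ 24k. Since gcd(24, 32) = 8, dividing through by 8 this holds exactly when 4 ∣ 3k, and as gcd(3, 4) = 1, exactly when 4 ∣ k.
The smallest positive such k is 4.

4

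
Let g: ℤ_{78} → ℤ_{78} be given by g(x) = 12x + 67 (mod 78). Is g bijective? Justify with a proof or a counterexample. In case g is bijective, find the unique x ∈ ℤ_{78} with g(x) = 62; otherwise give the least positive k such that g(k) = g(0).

13

We have gcd(12, 78) = 6 > 1. Taking a = 0 and b = 13: g(0) = 67 and g(13) = 12·13 + 67 = 223 ≡ 67 (mod 78).
So g(0) = g(13) while 0 ≠ 13, so g is not injective, hence not bijective.
Since g is not bijective, we find the least positive k with g(k) = g(0): this means 12k ≡ 0 (mod 78), i.e. 78 ∣ 12k. Since gcd(12, 78) = 6, dividing through by 6 this holds exactly when 13 ∣ 2k, and as gcd(2, 13) = 1, exactly when 13 ∣ k.
The smallest positive such k is 13.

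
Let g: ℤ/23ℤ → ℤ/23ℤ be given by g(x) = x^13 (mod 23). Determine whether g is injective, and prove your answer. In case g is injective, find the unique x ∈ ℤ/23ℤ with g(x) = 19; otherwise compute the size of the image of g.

Since 23 is prime, the nonzero elements of ℤ/23ℤ form a cyclic group of order 22.
As gcd(13, 22) = 1, raising to the 13th power is a bijection on this group: if x_1^13 ≡ x_2^13 then (x_1x_2^{−1})^13 = 1, and the only element of order dividing gcd(13, 22) = 1 is 1, so x_1 = x_2.
With g(0) = 0 this makes g injective on all of ℤ/23ℤ, hence bijective (finite equal-size domain and codomain). In particular g is injective.
Since g is injective, we find the preimage of 19. The inverse of x ↦ x^13 on (ℤ/23ℤ)^× is x ↦ x^17, because 13·17 = 221 = 10·22 + 1 ≡ 1 (mod 22) and x^{22} = 1 for x ≠ 0 (Fermat). So g⁻¹(19) = 19^17 mod 23.
Repeated squaring mod 23: 19^1 ≡ 19, 19^2 ≡ 19² = 361 ≡ 16, 19^4 ≡ 16² = 256 ≡ 3, 19^8 ≡ 3² = 9, 19^16 ≡ 9² = 81 ≡ 12. Since 17 = 16 + 1, 19^17 ≡ 12·19: 12·19 = 228 ≡ 21. So 19^17 ≡ 21 (mod 23).
Hence g⁻¹(19) = 21.

21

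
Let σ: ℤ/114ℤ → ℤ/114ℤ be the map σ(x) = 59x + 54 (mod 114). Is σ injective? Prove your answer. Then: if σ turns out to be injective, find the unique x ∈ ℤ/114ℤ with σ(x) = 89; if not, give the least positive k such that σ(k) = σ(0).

Suppose σ(x_1) = σ(x_2) in ℤ/114ℤ. Then 59x_1 + 54 ≡ 59x_2 + 54 (mod 114), therefore 59(x_1 − x_2) ≡ 0 (mod 114).
Since gcd(59, 114) = 1, 59 is invertible modulo 114, therefore x_1 − x_2 ≡ 0 (mod 114), i.e. x_1 = x_2.
Thus σ is injective.
We now compute 59⁻¹ mod 114 explicitly. Euclid's algorithm: 114 = 1·59 + 55, 59 = 1·55 + 4, 55 = 13·4 + 3, 4 = 1·3 + 1; back-substituting gives 1 = 29·59 − 15·114, so 59⁻¹ ≡ 29 (mod 114).
Since σ is injective, we compute σ⁻¹(89): solve 59x + 54 ≡ 89 (mod 114), i.e. 59x ≡ 35 (mod 114).
Multiplying by 59⁻¹ = 29 gives x ≡ 29·35 = 1015 = 8·114 + 103 ≡ 103 (mod 114).
Check: σ(103) = 59·103 + 54 = 6131 = 53·114 + 89 ≡ 89 (mod 114).

103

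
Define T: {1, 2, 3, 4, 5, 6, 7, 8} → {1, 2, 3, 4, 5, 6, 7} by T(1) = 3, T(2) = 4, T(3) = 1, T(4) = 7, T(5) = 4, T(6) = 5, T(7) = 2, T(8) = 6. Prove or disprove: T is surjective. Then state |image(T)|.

7

Every element of the codomain has a preimage: 1 = T(3), 2 = T(7), 3 = T(1), 4 = T(2), 5 = T(6), 6 = T(8), 7 = T(4).
Thus T is surjective.
The image of T is {1, 2, 3, 4, 5, 6, 7}, which has 7 elements.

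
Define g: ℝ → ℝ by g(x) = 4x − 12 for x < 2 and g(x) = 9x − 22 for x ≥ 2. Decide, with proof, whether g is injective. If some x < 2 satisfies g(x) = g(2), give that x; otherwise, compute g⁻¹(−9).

Both pieces are strictly increasing (slopes 4 and 9), so each is injective on its own interval.
The left piece maps (−∞, 2) onto (−∞, −4); the right piece maps [2, ∞) onto [−4, ∞).
These images are disjoint, so no value is attained by both pieces. Therefore g is injective.
Because the two images are disjoint, no x < 2 has g(x) = g(2), so we compute g⁻¹(−9): −9 lies in (−∞, −4), so solve 4x − 12 = −9: x = (−9 + 12)/4 = 3/4.

3/4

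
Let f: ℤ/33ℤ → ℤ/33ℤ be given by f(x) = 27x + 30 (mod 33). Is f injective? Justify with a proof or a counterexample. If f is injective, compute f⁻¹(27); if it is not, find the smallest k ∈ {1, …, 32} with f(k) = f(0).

11

We have gcd(27, 33) = 3 > 1. Taking x_1 = 0 and x_2 = 11: f(0) = 30 and f(11) = 27·11 + 30 = 327 ≡ 30 (mod 33).
So f(0) = f(11) while 0 ≠ 11, thus f is not injective.
Since f is not injective, we find the least positive k with f(k) = f(0): this means 27k ≡ 0 (mod 33), i.e. 33 ∣ 27k. Since gcd(27, 33) = 3, dividing through by 3 this holds exactly when 11 ∣ 9k, and as gcd(9, 11) = 1, exactly when 11 ∣ k.
The smallest positive such k is 11.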